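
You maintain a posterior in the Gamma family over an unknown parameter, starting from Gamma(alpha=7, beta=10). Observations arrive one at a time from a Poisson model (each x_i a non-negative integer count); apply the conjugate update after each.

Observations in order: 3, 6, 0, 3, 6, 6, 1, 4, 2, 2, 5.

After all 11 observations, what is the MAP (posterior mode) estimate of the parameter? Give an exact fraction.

obs 1: x=3 → posterior Gamma(10, 11)
obs 2: x=6 → posterior Gamma(16, 12)
obs 3: x=0 → posterior Gamma(16, 13)
obs 4: x=3 → posterior Gamma(19, 14)
obs 5: x=6 → posterior Gamma(25, 15)
obs 6: x=6 → posterior Gamma(31, 16)
obs 7: x=1 → posterior Gamma(32, 17)
obs 8: x=4 → posterior Gamma(36, 18)
obs 9: x=2 → posterior Gamma(38, 19)
obs 10: x=2 → posterior Gamma(40, 20)
obs 11: x=5 → posterior Gamma(45, 21)

44/21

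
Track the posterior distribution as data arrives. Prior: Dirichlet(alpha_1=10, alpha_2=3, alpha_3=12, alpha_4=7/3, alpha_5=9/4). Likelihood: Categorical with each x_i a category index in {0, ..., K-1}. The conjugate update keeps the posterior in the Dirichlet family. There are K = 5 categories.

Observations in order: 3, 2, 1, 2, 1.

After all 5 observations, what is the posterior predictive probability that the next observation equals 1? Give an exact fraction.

12/83

obs 1: x=3 → posterior Dirichlet(10, 3, 12, 10/3, 9/4)
obs 2: x=2 → posterior Dirichlet(10, 3, 13, 10/3, 9/4)
obs 3: x=1 → posterior Dirichlet(10, 4, 13, 10/3, 9/4)
obs 4: x=2 → posterior Dirichlet(10, 4, 14, 10/3, 9/4)
obs 5: x=1 → posterior Dirichlet(10, 5, 14, 10/3, 9/4)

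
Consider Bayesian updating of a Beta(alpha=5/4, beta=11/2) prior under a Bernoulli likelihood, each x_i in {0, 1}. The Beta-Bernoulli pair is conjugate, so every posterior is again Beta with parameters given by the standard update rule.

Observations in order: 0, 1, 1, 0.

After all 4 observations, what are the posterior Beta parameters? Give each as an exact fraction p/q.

obs 1: x=0 → posterior Beta(5/4, 13/2)
obs 2: x=1 → posterior Beta(9/4, 13/2)
obs 3: x=1 → posterior Beta(13/4, 13/2)
obs 4: x=0 → posterior Beta(13/4, 15/2)

alpha=13/4, beta=15/2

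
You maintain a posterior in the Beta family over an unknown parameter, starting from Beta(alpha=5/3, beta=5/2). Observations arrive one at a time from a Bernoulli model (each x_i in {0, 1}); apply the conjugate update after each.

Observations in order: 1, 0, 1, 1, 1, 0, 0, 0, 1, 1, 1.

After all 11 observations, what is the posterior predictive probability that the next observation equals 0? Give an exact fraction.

obs 1: x=1 → posterior Beta(8/3, 5/2)
obs 2: x=0 → posterior Beta(8/3, 7/2)
obs 3: x=1 → posterior Beta(11/3, 7/2)
obs 4: x=1 → posterior Beta(14/3, 7/2)
obs 5: x=1 → posterior Beta(17/3, 7/2)
obs 6: x=0 → posterior Beta(17/3, 9/2)
obs 7: x=0 → posterior Beta(17/3, 11/2)
obs 8: x=0 → posterior Beta(17/3, 13/2)
obs 9: x=1 → posterior Beta(20/3, 13/2)
obs 10: x=1 → posterior Beta(23/3, 13/2)
obs 11: x=1 → posterior Beta(26/3, 13/2)

3/7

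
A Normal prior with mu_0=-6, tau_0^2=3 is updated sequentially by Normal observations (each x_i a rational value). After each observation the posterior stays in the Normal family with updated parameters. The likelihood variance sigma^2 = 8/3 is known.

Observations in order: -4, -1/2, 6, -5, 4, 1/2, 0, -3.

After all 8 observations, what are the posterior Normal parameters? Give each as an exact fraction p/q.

mu_0=-33/40, tau_0^2=3/10

obs 1: x=-4 → posterior Normal(-84/17, 24/17)
obs 2: x=-1/2 → posterior Normal(-177/52, 12/13)
obs 3: x=6 → posterior Normal(-69/70, 24/35)
obs 4: x=-5 → posterior Normal(-159/88, 6/11)
obs 5: x=4 → posterior Normal(-87/106, 24/53)
obs 6: x=1/2 → posterior Normal(-39/62, 12/31)
obs 7: x=0 → posterior Normal(-39/71, 24/71)
obs 8: x=-3 → posterior Normal(-33/40, 3/10)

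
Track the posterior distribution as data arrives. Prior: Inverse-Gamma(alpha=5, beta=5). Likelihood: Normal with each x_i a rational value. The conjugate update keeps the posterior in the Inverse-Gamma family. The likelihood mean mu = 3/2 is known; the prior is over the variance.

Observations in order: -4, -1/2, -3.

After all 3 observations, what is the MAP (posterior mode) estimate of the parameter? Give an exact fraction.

43/10

obs 1: x=-4 → posterior Inverse-Gamma(11/2, 161/8)
obs 2: x=-1/2 → posterior Inverse-Gamma(6, 177/8)
obs 3: x=-3 → posterior Inverse-Gamma(13/2, 129/4)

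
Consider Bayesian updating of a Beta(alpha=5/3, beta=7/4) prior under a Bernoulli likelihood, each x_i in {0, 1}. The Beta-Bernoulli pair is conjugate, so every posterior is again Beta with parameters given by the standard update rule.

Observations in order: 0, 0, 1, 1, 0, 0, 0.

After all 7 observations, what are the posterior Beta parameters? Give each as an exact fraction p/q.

alpha=11/3, beta=27/4

obs 1: x=0 → posterior Beta(5/3, 11/4)
obs 2: x=0 → posterior Beta(5/3, 15/4)
obs 3: x=1 → posterior Beta(8/3, 15/4)
obs 4: x=1 → posterior Beta(11/3, 15/4)
obs 5: x=0 → posterior Beta(11/3, 19/4)
obs 6: x=0 → posterior Beta(11/3, 23/4)
obs 7: x=0 → posterior Beta(11/3, 27/4)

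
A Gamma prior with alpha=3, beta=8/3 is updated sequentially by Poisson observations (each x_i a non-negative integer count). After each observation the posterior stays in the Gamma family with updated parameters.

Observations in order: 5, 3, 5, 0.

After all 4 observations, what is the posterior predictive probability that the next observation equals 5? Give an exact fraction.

obs 1: x=5 → posterior Gamma(8, 11/3)
obs 2: x=3 → posterior Gamma(11, 14/3)
obs 3: x=5 → posterior Gamma(16, 17/3)
obs 4: x=0 → posterior Gamma(16, 20/3)

2469050449920000000000000000/39471584120695485887249589623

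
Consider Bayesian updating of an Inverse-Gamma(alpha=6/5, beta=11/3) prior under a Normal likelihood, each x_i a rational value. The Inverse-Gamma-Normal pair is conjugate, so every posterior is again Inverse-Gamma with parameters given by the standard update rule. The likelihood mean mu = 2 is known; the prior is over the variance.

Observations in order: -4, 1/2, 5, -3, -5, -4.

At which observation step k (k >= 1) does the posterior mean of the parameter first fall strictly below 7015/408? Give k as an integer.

k = 3

obs 1: x=-4 → posterior Inverse-Gamma(17/10, 65/3)
obs 2: x=1/2 → posterior Inverse-Gamma(11/5, 547/24)
obs 3: x=5 → posterior Inverse-Gamma(27/10, 655/24)
obs 4: x=-3 → posterior Inverse-Gamma(16/5, 955/24)
obs 5: x=-5 → posterior Inverse-Gamma(37/10, 1543/24)
obs 6: x=-4 → posterior Inverse-Gamma(21/5, 1975/24)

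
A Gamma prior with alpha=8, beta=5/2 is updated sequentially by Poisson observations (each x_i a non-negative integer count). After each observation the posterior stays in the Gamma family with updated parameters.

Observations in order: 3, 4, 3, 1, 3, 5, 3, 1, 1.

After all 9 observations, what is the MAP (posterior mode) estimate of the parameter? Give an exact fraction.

obs 1: x=3 → posterior Gamma(11, 7/2)
obs 2: x=4 → posterior Gamma(15, 9/2)
obs 3: x=3 → posterior Gamma(18, 11/2)
obs 4: x=1 → posterior Gamma(19, 13/2)
obs 5: x=3 → posterior Gamma(22, 15/2)
obs 6: x=5 → posterior Gamma(27, 17/2)
obs 7: x=3 → posterior Gamma(30, 19/2)
obs 8: x=1 → posterior Gamma(31, 21/2)
obs 9: x=1 → posterior Gamma(32, 23/2)

62/23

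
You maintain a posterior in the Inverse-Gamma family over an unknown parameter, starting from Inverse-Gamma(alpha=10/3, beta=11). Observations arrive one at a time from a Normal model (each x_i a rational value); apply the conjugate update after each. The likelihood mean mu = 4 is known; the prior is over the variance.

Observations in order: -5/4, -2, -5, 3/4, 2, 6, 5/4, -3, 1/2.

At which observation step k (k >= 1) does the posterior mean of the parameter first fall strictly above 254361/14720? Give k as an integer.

k = 3

obs 1: x=-5/4 → posterior Inverse-Gamma(23/6, 793/32)
obs 2: x=-2 → posterior Inverse-Gamma(13/3, 1369/32)
obs 3: x=-5 → posterior Inverse-Gamma(29/6, 2665/32)
obs 4: x=3/4 → posterior Inverse-Gamma(16/3, 1417/16)
obs 5: x=2 → posterior Inverse-Gamma(35/6, 1449/16)
obs 6: x=6 → posterior Inverse-Gamma(19/3, 1481/16)
obs 7: x=5/4 → posterior Inverse-Gamma(41/6, 3083/32)
obs 8: x=-3 → posterior Inverse-Gamma(22/3, 3867/32)
obs 9: x=1/2 → posterior Inverse-Gamma(47/6, 4063/32)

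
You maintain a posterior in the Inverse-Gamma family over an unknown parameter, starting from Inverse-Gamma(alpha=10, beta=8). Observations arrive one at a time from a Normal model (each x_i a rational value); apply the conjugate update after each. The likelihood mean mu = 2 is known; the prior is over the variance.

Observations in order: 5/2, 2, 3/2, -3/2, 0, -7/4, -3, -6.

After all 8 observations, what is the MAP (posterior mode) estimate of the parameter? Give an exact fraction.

obs 1: x=5/2 → posterior Inverse-Gamma(21/2, 65/8)
obs 2: x=2 → posterior Inverse-Gamma(11, 65/8)
obs 3: x=3/2 → posterior Inverse-Gamma(23/2, 33/4)
obs 4: x=-3/2 → posterior Inverse-Gamma(12, 115/8)
obs 5: x=0 → posterior Inverse-Gamma(25/2, 131/8)
obs 6: x=-7/4 → posterior Inverse-Gamma(13, 749/32)
obs 7: x=-3 → posterior Inverse-Gamma(27/2, 1149/32)
obs 8: x=-6 → posterior Inverse-Gamma(14, 2173/32)

2173/480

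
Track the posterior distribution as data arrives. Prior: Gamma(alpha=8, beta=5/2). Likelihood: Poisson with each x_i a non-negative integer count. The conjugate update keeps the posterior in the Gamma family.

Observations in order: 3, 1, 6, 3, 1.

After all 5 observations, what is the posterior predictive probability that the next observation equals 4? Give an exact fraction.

15143219148782730102539062500000/98100666009922840441972689847969

obs 1: x=3 → posterior Gamma(11, 7/2)
obs 2: x=1 → posterior Gamma(12, 9/2)
obs 3: x=6 → posterior Gamma(18, 11/2)
obs 4: x=3 → posterior Gamma(21, 13/2)
obs 5: x=1 → posterior Gamma(22, 15/2)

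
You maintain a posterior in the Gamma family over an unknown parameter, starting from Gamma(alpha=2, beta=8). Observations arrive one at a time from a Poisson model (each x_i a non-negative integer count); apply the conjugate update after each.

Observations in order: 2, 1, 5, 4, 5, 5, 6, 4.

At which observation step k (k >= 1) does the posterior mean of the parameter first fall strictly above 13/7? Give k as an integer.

obs 1: x=2 → posterior Gamma(4, 9)
obs 2: x=1 → posterior Gamma(5, 10)
obs 3: x=5 → posterior Gamma(10, 11)
obs 4: x=4 → posterior Gamma(14, 12)
obs 5: x=5 → posterior Gamma(19, 13)
obs 6: x=5 → posterior Gamma(24, 14)
obs 7: x=6 → posterior Gamma(30, 15)
obs 8: x=4 → posterior Gamma(34, 16)

k = 7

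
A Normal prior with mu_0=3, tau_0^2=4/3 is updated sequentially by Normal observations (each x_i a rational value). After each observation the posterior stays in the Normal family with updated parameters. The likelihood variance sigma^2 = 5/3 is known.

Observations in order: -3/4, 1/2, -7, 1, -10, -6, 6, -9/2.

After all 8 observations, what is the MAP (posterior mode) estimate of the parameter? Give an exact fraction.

obs 1: x=-3/4 → posterior Normal(4/3, 20/27)
obs 2: x=1/2 → posterior Normal(14/13, 20/39)
obs 3: x=-7 → posterior Normal(-14/17, 20/51)
obs 4: x=1 → posterior Normal(-10/21, 20/63)
obs 5: x=-10 → posterior Normal(-2, 4/15)
obs 6: x=-6 → posterior Normal(-74/29, 20/87)
obs 7: x=6 → posterior Normal(-50/33, 20/99)
obs 8: x=-9/2 → posterior Normal(-68/37, 20/111)

-68/37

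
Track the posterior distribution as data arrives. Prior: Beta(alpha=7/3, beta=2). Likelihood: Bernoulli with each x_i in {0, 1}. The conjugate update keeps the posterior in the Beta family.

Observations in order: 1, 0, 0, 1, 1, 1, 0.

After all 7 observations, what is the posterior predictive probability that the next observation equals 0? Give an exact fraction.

obs 1: x=1 → posterior Beta(10/3, 2)
obs 2: x=0 → posterior Beta(10/3, 3)
obs 3: x=0 → posterior Beta(10/3, 4)
obs 4: x=1 → posterior Beta(13/3, 4)
obs 5: x=1 → posterior Beta(16/3, 4)
obs 6: x=1 → posterior Beta(19/3, 4)
obs 7: x=0 → posterior Beta(19/3, 5)

15/34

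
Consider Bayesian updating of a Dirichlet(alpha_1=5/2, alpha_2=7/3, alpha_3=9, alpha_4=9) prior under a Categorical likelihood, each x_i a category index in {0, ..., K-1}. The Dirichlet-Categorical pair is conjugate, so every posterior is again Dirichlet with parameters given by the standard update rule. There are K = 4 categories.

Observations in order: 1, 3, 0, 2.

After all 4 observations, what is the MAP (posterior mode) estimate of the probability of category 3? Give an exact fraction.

obs 1: x=1 → posterior Dirichlet(5/2, 10/3, 9, 9)
obs 2: x=3 → posterior Dirichlet(5/2, 10/3, 9, 10)
obs 3: x=0 → posterior Dirichlet(7/2, 10/3, 9, 10)
obs 4: x=2 → posterior Dirichlet(7/2, 10/3, 10, 10)

54/137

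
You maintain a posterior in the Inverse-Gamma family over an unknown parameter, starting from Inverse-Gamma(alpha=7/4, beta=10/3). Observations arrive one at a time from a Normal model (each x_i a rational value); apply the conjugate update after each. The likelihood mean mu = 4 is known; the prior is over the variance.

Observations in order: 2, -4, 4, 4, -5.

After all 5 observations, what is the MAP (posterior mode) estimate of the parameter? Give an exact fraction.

934/63

obs 1: x=2 → posterior Inverse-Gamma(9/4, 16/3)
obs 2: x=-4 → posterior Inverse-Gamma(11/4, 112/3)
obs 3: x=4 → posterior Inverse-Gamma(13/4, 112/3)
obs 4: x=4 → posterior Inverse-Gamma(15/4, 112/3)
obs 5: x=-5 → posterior Inverse-Gamma(17/4, 467/6)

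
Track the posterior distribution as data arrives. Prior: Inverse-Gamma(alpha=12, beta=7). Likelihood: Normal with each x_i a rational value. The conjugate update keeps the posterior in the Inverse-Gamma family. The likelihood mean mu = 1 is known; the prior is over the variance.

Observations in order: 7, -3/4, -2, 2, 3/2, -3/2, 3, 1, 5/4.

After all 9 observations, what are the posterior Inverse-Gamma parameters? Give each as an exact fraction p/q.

obs 1: x=7 → posterior Inverse-Gamma(25/2, 25)
obs 2: x=-3/4 → posterior Inverse-Gamma(13, 849/32)
obs 3: x=-2 → posterior Inverse-Gamma(27/2, 993/32)
obs 4: x=2 → posterior Inverse-Gamma(14, 1009/32)
obs 5: x=3/2 → posterior Inverse-Gamma(29/2, 1013/32)
obs 6: x=-3/2 → posterior Inverse-Gamma(15, 1113/32)
obs 7: x=3 → posterior Inverse-Gamma(31/2, 1177/32)
obs 8: x=1 → posterior Inverse-Gamma(16, 1177/32)
obs 9: x=5/4 → posterior Inverse-Gamma(33/2, 589/16)

alpha=33/2, beta=589/16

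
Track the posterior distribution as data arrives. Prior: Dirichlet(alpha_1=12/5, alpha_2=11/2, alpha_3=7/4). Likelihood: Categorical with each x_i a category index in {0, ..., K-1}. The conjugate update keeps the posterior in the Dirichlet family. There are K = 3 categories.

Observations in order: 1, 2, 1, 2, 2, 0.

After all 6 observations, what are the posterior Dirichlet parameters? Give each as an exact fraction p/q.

obs 1: x=1 → posterior Dirichlet(12/5, 13/2, 7/4)
obs 2: x=2 → posterior Dirichlet(12/5, 13/2, 11/4)
obs 3: x=1 → posterior Dirichlet(12/5, 15/2, 11/4)
obs 4: x=2 → posterior Dirichlet(12/5, 15/2, 15/4)
obs 5: x=2 → posterior Dirichlet(12/5, 15/2, 19/4)
obs 6: x=0 → posterior Dirichlet(17/5, 15/2, 19/4)

alpha_1=17/5, alpha_2=15/2, alpha_3=19/4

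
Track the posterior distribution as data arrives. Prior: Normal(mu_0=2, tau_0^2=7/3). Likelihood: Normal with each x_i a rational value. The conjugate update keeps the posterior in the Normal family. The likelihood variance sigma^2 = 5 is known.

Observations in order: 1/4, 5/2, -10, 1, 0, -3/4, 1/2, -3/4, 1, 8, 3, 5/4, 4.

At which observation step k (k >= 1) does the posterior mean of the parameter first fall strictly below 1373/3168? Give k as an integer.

k = 3

obs 1: x=1/4 → posterior Normal(127/88, 35/22)
obs 2: x=5/2 → posterior Normal(197/116, 35/29)
obs 3: x=-10 → posterior Normal(-83/144, 35/36)
obs 4: x=1 → posterior Normal(-55/172, 35/43)
obs 5: x=0 → posterior Normal(-11/40, 7/10)
obs 6: x=-3/4 → posterior Normal(-1/3, 35/57)
obs 7: x=1/2 → posterior Normal(-31/128, 35/64)
obs 8: x=-3/4 → posterior Normal(-83/284, 35/71)
obs 9: x=1 → posterior Normal(-55/312, 35/78)
obs 10: x=8 → posterior Normal(169/340, 7/17)
obs 11: x=3 → posterior Normal(11/16, 35/92)
obs 12: x=5/4 → posterior Normal(8/11, 35/99)
obs 13: x=4 → posterior Normal(50/53, 35/106)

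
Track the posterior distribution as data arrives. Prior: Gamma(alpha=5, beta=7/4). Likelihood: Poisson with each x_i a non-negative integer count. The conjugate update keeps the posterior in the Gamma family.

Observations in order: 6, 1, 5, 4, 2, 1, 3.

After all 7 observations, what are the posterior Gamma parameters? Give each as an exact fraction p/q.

alpha=27, beta=35/4

obs 1: x=6 → posterior Gamma(11, 11/4)
obs 2: x=1 → posterior Gamma(12, 15/4)
obs 3: x=5 → posterior Gamma(17, 19/4)
obs 4: x=4 → posterior Gamma(21, 23/4)
obs 5: x=2 → posterior Gamma(23, 27/4)
obs 6: x=1 → posterior Gamma(24, 31/4)
obs 7: x=3 → posterior Gamma(27, 35/4)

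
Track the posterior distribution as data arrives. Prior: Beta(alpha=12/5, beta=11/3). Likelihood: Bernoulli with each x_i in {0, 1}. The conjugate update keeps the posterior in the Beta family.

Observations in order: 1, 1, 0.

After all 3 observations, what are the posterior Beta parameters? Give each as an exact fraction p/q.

alpha=22/5, beta=14/3

obs 1: x=1 → posterior Beta(17/5, 11/3)
obs 2: x=1 → posterior Beta(22/5, 11/3)
obs 3: x=0 → posterior Beta(22/5, 14/3)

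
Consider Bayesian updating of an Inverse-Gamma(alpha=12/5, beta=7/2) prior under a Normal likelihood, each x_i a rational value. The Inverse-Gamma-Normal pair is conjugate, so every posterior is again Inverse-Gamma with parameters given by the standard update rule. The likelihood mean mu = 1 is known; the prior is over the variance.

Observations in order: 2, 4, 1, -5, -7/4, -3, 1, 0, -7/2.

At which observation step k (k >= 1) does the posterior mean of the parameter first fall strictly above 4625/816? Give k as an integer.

k = 4

obs 1: x=2 → posterior Inverse-Gamma(29/10, 4)
obs 2: x=4 → posterior Inverse-Gamma(17/5, 17/2)
obs 3: x=1 → posterior Inverse-Gamma(39/10, 17/2)
obs 4: x=-5 → posterior Inverse-Gamma(22/5, 53/2)
obs 5: x=-7/4 → posterior Inverse-Gamma(49/10, 969/32)
obs 6: x=-3 → posterior Inverse-Gamma(27/5, 1225/32)
obs 7: x=1 → posterior Inverse-Gamma(59/10, 1225/32)
obs 8: x=0 → posterior Inverse-Gamma(32/5, 1241/32)
obs 9: x=-7/2 → posterior Inverse-Gamma(69/10, 1565/32)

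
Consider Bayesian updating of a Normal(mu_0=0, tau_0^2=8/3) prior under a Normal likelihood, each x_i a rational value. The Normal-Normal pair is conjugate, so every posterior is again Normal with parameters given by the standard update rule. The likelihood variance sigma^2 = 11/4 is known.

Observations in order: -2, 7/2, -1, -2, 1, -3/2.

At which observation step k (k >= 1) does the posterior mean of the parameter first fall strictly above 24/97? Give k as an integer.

k = 2

obs 1: x=-2 → posterior Normal(-64/65, 88/65)
obs 2: x=7/2 → posterior Normal(48/97, 88/97)
obs 3: x=-1 → posterior Normal(16/129, 88/129)
obs 4: x=-2 → posterior Normal(-48/161, 88/161)
obs 5: x=1 → posterior Normal(-16/193, 88/193)
obs 6: x=-3/2 → posterior Normal(-64/225, 88/225)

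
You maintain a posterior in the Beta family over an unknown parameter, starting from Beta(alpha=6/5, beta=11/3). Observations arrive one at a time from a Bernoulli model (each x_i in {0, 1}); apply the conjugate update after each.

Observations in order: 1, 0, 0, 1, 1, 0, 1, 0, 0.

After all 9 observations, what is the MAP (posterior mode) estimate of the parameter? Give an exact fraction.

obs 1: x=1 → posterior Beta(11/5, 11/3)
obs 2: x=0 → posterior Beta(11/5, 14/3)
obs 3: x=0 → posterior Beta(11/5, 17/3)
obs 4: x=1 → posterior Beta(16/5, 17/3)
obs 5: x=1 → posterior Beta(21/5, 17/3)
obs 6: x=0 → posterior Beta(21/5, 20/3)
obs 7: x=1 → posterior Beta(26/5, 20/3)
obs 8: x=0 → posterior Beta(26/5, 23/3)
obs 9: x=0 → posterior Beta(26/5, 26/3)

63/178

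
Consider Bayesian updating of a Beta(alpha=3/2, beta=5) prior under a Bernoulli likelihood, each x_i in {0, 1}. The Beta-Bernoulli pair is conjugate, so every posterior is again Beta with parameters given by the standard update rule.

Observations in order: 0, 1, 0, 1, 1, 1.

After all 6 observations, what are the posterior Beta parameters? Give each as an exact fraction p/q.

obs 1: x=0 → posterior Beta(3/2, 6)
obs 2: x=1 → posterior Beta(5/2, 6)
obs 3: x=0 → posterior Beta(5/2, 7)
obs 4: x=1 → posterior Beta(7/2, 7)
obs 5: x=1 → posterior Beta(9/2, 7)
obs 6: x=1 → posterior Beta(11/2, 7)

alpha=11/2, beta=7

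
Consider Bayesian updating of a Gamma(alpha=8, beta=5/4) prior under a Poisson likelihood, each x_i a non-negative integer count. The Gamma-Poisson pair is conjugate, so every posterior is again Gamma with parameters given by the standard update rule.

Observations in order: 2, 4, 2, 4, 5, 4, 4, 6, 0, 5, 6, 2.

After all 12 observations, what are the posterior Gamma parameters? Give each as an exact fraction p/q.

obs 1: x=2 → posterior Gamma(10, 9/4)
obs 2: x=4 → posterior Gamma(14, 13/4)
obs 3: x=2 → posterior Gamma(16, 17/4)
obs 4: x=4 → posterior Gamma(20, 21/4)
obs 5: x=5 → posterior Gamma(25, 25/4)
obs 6: x=4 → posterior Gamma(29, 29/4)
obs 7: x=4 → posterior Gamma(33, 33/4)
obs 8: x=6 → posterior Gamma(39, 37/4)
obs 9: x=0 → posterior Gamma(39, 41/4)
obs 10: x=5 → posterior Gamma(44, 45/4)
obs 11: x=6 → posterior Gamma(50, 49/4)
obs 12: x=2 → posterior Gamma(52, 53/4)

alpha=52, beta=53/4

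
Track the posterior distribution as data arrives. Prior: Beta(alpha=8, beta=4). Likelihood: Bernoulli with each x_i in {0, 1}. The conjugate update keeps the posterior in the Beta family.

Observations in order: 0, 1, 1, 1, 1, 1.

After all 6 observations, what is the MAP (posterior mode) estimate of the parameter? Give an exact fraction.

obs 1: x=0 → posterior Beta(8, 5)
obs 2: x=1 → posterior Beta(9, 5)
obs 3: x=1 → posterior Beta(10, 5)
obs 4: x=1 → posterior Beta(11, 5)
obs 5: x=1 → posterior Beta(12, 5)
obs 6: x=1 → posterior Beta(13, 5)

3/4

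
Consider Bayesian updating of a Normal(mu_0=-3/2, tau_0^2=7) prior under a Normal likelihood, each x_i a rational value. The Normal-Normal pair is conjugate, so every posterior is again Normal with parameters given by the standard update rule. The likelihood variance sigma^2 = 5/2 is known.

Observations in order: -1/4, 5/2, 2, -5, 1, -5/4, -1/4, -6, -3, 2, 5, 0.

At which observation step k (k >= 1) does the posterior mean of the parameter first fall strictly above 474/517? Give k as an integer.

obs 1: x=-1/4 → posterior Normal(-11/19, 35/19)
obs 2: x=5/2 → posterior Normal(8/11, 35/33)
obs 3: x=2 → posterior Normal(52/47, 35/47)
obs 4: x=-5 → posterior Normal(-18/61, 35/61)
obs 5: x=1 → posterior Normal(-4/75, 7/15)
obs 6: x=-5/4 → posterior Normal(-43/178, 35/89)
obs 7: x=-1/4 → posterior Normal(-25/103, 35/103)
obs 8: x=-6 → posterior Normal(-109/117, 35/117)
obs 9: x=-3 → posterior Normal(-151/131, 35/131)
obs 10: x=2 → posterior Normal(-123/145, 7/29)
obs 11: x=5 → posterior Normal(-1/3, 35/159)
obs 12: x=0 → posterior Normal(-53/173, 35/173)

k = 3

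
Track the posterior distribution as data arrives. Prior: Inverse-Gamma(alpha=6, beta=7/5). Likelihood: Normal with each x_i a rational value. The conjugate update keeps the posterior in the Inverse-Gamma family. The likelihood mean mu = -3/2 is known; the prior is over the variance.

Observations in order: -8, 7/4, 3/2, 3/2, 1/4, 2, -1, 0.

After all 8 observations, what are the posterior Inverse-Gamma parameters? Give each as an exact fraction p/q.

alpha=10, beta=3657/80

obs 1: x=-8 → posterior Inverse-Gamma(13/2, 901/40)
obs 2: x=7/4 → posterior Inverse-Gamma(7, 4449/160)
obs 3: x=3/2 → posterior Inverse-Gamma(15/2, 5169/160)
obs 4: x=3/2 → posterior Inverse-Gamma(8, 5889/160)
obs 5: x=1/4 → posterior Inverse-Gamma(17/2, 3067/80)
obs 6: x=2 → posterior Inverse-Gamma(9, 3557/80)
obs 7: x=-1 → posterior Inverse-Gamma(19/2, 3567/80)
obs 8: x=0 → posterior Inverse-Gamma(10, 3657/80)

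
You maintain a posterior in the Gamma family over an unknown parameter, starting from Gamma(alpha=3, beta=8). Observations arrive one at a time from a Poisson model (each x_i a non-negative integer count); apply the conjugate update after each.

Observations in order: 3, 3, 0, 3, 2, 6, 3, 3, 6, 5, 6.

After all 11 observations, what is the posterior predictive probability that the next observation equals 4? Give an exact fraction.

obs 1: x=3 → posterior Gamma(6, 9)
obs 2: x=3 → posterior Gamma(9, 10)
obs 3: x=0 → posterior Gamma(9, 11)
obs 4: x=3 → posterior Gamma(12, 12)
obs 5: x=2 → posterior Gamma(14, 13)
obs 6: x=6 → posterior Gamma(20, 14)
obs 7: x=3 → posterior Gamma(23, 15)
obs 8: x=3 → posterior Gamma(26, 16)
obs 9: x=6 → posterior Gamma(32, 17)
obs 10: x=5 → posterior Gamma(37, 18)
obs 11: x=6 → posterior Gamma(43, 19)

316311566123906211361249306434820511751788986639817009286783/2814749767106560000000000000000000000000000000000000000000000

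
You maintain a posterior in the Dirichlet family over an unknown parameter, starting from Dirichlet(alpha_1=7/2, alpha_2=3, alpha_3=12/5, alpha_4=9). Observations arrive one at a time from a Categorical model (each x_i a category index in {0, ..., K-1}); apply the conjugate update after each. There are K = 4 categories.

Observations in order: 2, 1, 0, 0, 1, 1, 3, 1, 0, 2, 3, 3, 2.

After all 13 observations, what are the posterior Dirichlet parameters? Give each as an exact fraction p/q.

alpha_1=13/2, alpha_2=7, alpha_3=27/5, alpha_4=12

obs 1: x=2 → posterior Dirichlet(7/2, 3, 17/5, 9)
obs 2: x=1 → posterior Dirichlet(7/2, 4, 17/5, 9)
obs 3: x=0 → posterior Dirichlet(9/2, 4, 17/5, 9)
obs 4: x=0 → posterior Dirichlet(11/2, 4, 17/5, 9)
obs 5: x=1 → posterior Dirichlet(11/2, 5, 17/5, 9)
obs 6: x=1 → posterior Dirichlet(11/2, 6, 17/5, 9)
obs 7: x=3 → posterior Dirichlet(11/2, 6, 17/5, 10)
obs 8: x=1 → posterior Dirichlet(11/2, 7, 17/5, 10)
obs 9: x=0 → posterior Dirichlet(13/2, 7, 17/5, 10)
obs 10: x=2 → posterior Dirichlet(13/2, 7, 22/5, 10)
obs 11: x=3 → posterior Dirichlet(13/2, 7, 22/5, 11)
obs 12: x=3 → posterior Dirichlet(13/2, 7, 22/5, 12)
obs 13: x=2 → posterior Dirichlet(13/2, 7, 27/5, 12)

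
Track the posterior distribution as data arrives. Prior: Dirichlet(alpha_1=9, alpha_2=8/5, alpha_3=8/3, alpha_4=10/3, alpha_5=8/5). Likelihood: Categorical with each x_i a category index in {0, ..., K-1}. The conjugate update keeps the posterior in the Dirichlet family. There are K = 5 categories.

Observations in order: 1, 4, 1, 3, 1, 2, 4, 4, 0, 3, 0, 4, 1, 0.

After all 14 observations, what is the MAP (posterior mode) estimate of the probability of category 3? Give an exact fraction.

65/408

obs 1: x=1 → posterior Dirichlet(9, 13/5, 8/3, 10/3, 8/5)
obs 2: x=4 → posterior Dirichlet(9, 13/5, 8/3, 10/3, 13/5)
obs 3: x=1 → posterior Dirichlet(9, 18/5, 8/3, 10/3, 13/5)
obs 4: x=3 → posterior Dirichlet(9, 18/5, 8/3, 13/3, 13/5)
obs 5: x=1 → posterior Dirichlet(9, 23/5, 8/3, 13/3, 13/5)
obs 6: x=2 → posterior Dirichlet(9, 23/5, 11/3, 13/3, 13/5)
obs 7: x=4 → posterior Dirichlet(9, 23/5, 11/3, 13/3, 18/5)
obs 8: x=4 → posterior Dirichlet(9, 23/5, 11/3, 13/3, 23/5)
obs 9: x=0 → posterior Dirichlet(10, 23/5, 11/3, 13/3, 23/5)
obs 10: x=3 → posterior Dirichlet(10, 23/5, 11/3, 16/3, 23/5)
obs 11: x=0 → posterior Dirichlet(11, 23/5, 11/3, 16/3, 23/5)
obs 12: x=4 → posterior Dirichlet(11, 23/5, 11/3, 16/3, 28/5)
obs 13: x=1 → posterior Dirichlet(11, 28/5, 11/3, 16/3, 28/5)
obs 14: x=0 → posterior Dirichlet(12, 28/5, 11/3, 16/3, 28/5)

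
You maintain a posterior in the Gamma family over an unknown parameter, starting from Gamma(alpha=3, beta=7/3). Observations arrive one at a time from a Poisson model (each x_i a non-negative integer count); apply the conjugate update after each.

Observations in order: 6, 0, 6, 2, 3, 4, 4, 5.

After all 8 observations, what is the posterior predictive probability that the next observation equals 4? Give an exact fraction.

obs 1: x=6 → posterior Gamma(9, 10/3)
obs 2: x=0 → posterior Gamma(9, 13/3)
obs 3: x=6 → posterior Gamma(15, 16/3)
obs 4: x=2 → posterior Gamma(17, 19/3)
obs 5: x=3 → posterior Gamma(20, 22/3)
obs 6: x=4 → posterior Gamma(24, 25/3)
obs 7: x=4 → posterior Gamma(28, 28/3)
obs 8: x=5 → posterior Gamma(33, 31/3)

4603881686860858976530841336846646205541088868902627015/27181349149212240218389284759029542042276681694924767232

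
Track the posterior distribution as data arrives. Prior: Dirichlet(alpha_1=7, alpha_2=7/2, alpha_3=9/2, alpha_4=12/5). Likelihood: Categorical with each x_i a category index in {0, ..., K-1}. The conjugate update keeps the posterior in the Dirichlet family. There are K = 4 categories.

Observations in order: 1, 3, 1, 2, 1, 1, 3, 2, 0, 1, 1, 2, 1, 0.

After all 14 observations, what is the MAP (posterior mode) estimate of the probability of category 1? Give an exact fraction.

obs 1: x=1 → posterior Dirichlet(7, 9/2, 9/2, 12/5)
obs 2: x=3 → posterior Dirichlet(7, 9/2, 9/2, 17/5)
obs 3: x=1 → posterior Dirichlet(7, 11/2, 9/2, 17/5)
obs 4: x=2 → posterior Dirichlet(7, 11/2, 11/2, 17/5)
obs 5: x=1 → posterior Dirichlet(7, 13/2, 11/2, 17/5)
obs 6: x=1 → posterior Dirichlet(7, 15/2, 11/2, 17/5)
obs 7: x=3 → posterior Dirichlet(7, 15/2, 11/2, 22/5)
obs 8: x=2 → posterior Dirichlet(7, 15/2, 13/2, 22/5)
obs 9: x=0 → posterior Dirichlet(8, 15/2, 13/2, 22/5)
obs 10: x=1 → posterior Dirichlet(8, 17/2, 13/2, 22/5)
obs 11: x=1 → posterior Dirichlet(8, 19/2, 13/2, 22/5)
obs 12: x=2 → posterior Dirichlet(8, 19/2, 15/2, 22/5)
obs 13: x=1 → posterior Dirichlet(8, 21/2, 15/2, 22/5)
obs 14: x=0 → posterior Dirichlet(9, 21/2, 15/2, 22/5)

95/274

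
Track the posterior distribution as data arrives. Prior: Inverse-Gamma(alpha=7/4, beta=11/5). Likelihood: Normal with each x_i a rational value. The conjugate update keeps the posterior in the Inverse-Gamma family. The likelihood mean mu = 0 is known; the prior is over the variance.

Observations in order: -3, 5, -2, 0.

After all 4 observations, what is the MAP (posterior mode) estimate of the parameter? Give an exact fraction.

424/95

obs 1: x=-3 → posterior Inverse-Gamma(9/4, 67/10)
obs 2: x=5 → posterior Inverse-Gamma(11/4, 96/5)
obs 3: x=-2 → posterior Inverse-Gamma(13/4, 106/5)
obs 4: x=0 → posterior Inverse-Gamma(15/4, 106/5)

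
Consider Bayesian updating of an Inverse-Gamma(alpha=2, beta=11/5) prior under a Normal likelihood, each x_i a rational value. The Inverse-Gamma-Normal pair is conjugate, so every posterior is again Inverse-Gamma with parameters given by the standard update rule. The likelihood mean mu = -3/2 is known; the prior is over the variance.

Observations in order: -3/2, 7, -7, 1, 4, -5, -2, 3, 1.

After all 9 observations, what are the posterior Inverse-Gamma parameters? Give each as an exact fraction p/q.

obs 1: x=-3/2 → posterior Inverse-Gamma(5/2, 11/5)
obs 2: x=7 → posterior Inverse-Gamma(3, 1533/40)
obs 3: x=-7 → posterior Inverse-Gamma(7/2, 1069/20)
obs 4: x=1 → posterior Inverse-Gamma(4, 2263/40)
obs 5: x=4 → posterior Inverse-Gamma(9/2, 717/10)
obs 6: x=-5 → posterior Inverse-Gamma(5, 3113/40)
obs 7: x=-2 → posterior Inverse-Gamma(11/2, 1559/20)
obs 8: x=3 → posterior Inverse-Gamma(6, 3523/40)
obs 9: x=1 → posterior Inverse-Gamma(13/2, 456/5)

alpha=13/2, beta=456/5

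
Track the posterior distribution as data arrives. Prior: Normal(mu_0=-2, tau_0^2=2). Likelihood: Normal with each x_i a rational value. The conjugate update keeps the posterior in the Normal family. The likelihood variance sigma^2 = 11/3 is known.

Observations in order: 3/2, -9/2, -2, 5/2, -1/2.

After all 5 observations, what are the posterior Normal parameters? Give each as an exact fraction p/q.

obs 1: x=3/2 → posterior Normal(-13/17, 22/17)
obs 2: x=-9/2 → posterior Normal(-40/23, 22/23)
obs 3: x=-2 → posterior Normal(-52/29, 22/29)
obs 4: x=5/2 → posterior Normal(-37/35, 22/35)
obs 5: x=-1/2 → posterior Normal(-40/41, 22/41)

mu_0=-40/41, tau_0^2=22/41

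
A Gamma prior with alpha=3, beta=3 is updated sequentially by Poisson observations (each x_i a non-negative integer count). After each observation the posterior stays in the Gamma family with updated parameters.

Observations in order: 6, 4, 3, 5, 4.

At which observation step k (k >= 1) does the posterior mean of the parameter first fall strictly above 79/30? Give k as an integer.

k = 3

obs 1: x=6 → posterior Gamma(9, 4)
obs 2: x=4 → posterior Gamma(13, 5)
obs 3: x=3 → posterior Gamma(16, 6)
obs 4: x=5 → posterior Gamma(21, 7)
obs 5: x=4 → posterior Gamma(25, 8)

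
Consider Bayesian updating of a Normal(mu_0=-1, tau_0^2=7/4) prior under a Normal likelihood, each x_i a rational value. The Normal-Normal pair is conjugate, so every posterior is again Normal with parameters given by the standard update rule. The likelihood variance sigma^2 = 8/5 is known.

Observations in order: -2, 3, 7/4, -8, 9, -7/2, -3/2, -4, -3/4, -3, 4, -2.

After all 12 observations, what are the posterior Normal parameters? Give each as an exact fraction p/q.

obs 1: x=-2 → posterior Normal(-102/67, 56/67)
obs 2: x=3 → posterior Normal(1/34, 28/51)
obs 3: x=7/4 → posterior Normal(257/548, 56/137)
obs 4: x=-8 → posterior Normal(-863/688, 14/43)
obs 5: x=9 → posterior Normal(397/828, 56/207)
obs 6: x=-7/2 → posterior Normal(-93/968, 28/121)
obs 7: x=-3/2 → posterior Normal(-303/1108, 56/277)
obs 8: x=-4 → posterior Normal(-863/1248, 7/39)
obs 9: x=-3/4 → posterior Normal(-242/347, 56/347)
obs 10: x=-3 → posterior Normal(-347/382, 28/191)
obs 11: x=4 → posterior Normal(-69/139, 56/417)
obs 12: x=-2 → posterior Normal(-277/452, 14/113)

mu_0=-277/452, tau_0^2=14/113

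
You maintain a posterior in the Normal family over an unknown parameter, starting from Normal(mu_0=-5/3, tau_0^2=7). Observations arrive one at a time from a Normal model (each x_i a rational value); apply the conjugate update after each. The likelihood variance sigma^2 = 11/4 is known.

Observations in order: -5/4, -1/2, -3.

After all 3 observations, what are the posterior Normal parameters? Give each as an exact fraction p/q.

obs 1: x=-5/4 → posterior Normal(-160/117, 77/39)
obs 2: x=-1/2 → posterior Normal(-202/201, 77/67)
obs 3: x=-3 → posterior Normal(-454/285, 77/95)

mu_0=-454/285, tau_0^2=77/95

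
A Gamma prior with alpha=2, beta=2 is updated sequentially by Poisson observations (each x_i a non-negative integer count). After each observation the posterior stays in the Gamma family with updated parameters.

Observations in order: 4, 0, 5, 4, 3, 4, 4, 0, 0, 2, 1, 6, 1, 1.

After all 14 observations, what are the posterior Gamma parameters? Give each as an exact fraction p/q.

alpha=37, beta=16

obs 1: x=4 → posterior Gamma(6, 3)
obs 2: x=0 → posterior Gamma(6, 4)
obs 3: x=5 → posterior Gamma(11, 5)
obs 4: x=4 → posterior Gamma(15, 6)
obs 5: x=3 → posterior Gamma(18, 7)
obs 6: x=4 → posterior Gamma(22, 8)
obs 7: x=4 → posterior Gamma(26, 9)
obs 8: x=0 → posterior Gamma(26, 10)
obs 9: x=0 → posterior Gamma(26, 11)
obs 10: x=2 → posterior Gamma(28, 12)
obs 11: x=1 → posterior Gamma(29, 13)
obs 12: x=6 → posterior Gamma(35, 14)
obs 13: x=1 → posterior Gamma(36, 15)
obs 14: x=1 → posterior Gamma(37, 16)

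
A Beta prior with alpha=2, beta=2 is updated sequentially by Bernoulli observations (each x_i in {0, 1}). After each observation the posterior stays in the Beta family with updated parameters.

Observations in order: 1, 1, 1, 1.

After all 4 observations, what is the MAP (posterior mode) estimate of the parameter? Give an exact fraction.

5/6

obs 1: x=1 → posterior Beta(3, 2)
obs 2: x=1 → posterior Beta(4, 2)
obs 3: x=1 → posterior Beta(5, 2)
obs 4: x=1 → posterior Beta(6, 2)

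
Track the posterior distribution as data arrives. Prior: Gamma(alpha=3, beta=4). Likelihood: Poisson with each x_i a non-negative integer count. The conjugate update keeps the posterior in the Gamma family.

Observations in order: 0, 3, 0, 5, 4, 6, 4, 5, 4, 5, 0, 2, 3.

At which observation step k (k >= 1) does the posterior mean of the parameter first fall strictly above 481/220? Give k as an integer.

k = 7

obs 1: x=0 → posterior Gamma(3, 5)
obs 2: x=3 → posterior Gamma(6, 6)
obs 3: x=0 → posterior Gamma(6, 7)
obs 4: x=5 → posterior Gamma(11, 8)
obs 5: x=4 → posterior Gamma(15, 9)
obs 6: x=6 → posterior Gamma(21, 10)
obs 7: x=4 → posterior Gamma(25, 11)
obs 8: x=5 → posterior Gamma(30, 12)
obs 9: x=4 → posterior Gamma(34, 13)
obs 10: x=5 → posterior Gamma(39, 14)
obs 11: x=0 → posterior Gamma(39, 15)
obs 12: x=2 → posterior Gamma(41, 16)
obs 13: x=3 → posterior Gamma(44, 17)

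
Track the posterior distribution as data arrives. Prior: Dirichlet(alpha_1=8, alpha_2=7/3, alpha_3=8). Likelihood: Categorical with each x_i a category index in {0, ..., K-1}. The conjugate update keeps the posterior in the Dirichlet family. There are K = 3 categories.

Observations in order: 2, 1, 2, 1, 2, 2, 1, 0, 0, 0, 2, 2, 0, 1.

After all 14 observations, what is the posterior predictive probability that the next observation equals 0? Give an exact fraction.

36/97

obs 1: x=2 → posterior Dirichlet(8, 7/3, 9)
obs 2: x=1 → posterior Dirichlet(8, 10/3, 9)
obs 3: x=2 → posterior Dirichlet(8, 10/3, 10)
obs 4: x=1 → posterior Dirichlet(8, 13/3, 10)
obs 5: x=2 → posterior Dirichlet(8, 13/3, 11)
obs 6: x=2 → posterior Dirichlet(8, 13/3, 12)
obs 7: x=1 → posterior Dirichlet(8, 16/3, 12)
obs 8: x=0 → posterior Dirichlet(9, 16/3, 12)
obs 9: x=0 → posterior Dirichlet(10, 16/3, 12)
obs 10: x=0 → posterior Dirichlet(11, 16/3, 12)
obs 11: x=2 → posterior Dirichlet(11, 16/3, 13)
obs 12: x=2 → posterior Dirichlet(11, 16/3, 14)
obs 13: x=0 → posterior Dirichlet(12, 16/3, 14)
obs 14: x=1 → posterior Dirichlet(12, 19/3, 14)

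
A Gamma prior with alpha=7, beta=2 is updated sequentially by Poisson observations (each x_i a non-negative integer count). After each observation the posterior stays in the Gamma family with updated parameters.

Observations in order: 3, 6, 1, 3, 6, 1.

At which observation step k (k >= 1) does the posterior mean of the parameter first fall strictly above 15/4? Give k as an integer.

obs 1: x=3 → posterior Gamma(10, 3)
obs 2: x=6 → posterior Gamma(16, 4)
obs 3: x=1 → posterior Gamma(17, 5)
obs 4: x=3 → posterior Gamma(20, 6)
obs 5: x=6 → posterior Gamma(26, 7)
obs 6: x=1 → posterior Gamma(27, 8)

k = 2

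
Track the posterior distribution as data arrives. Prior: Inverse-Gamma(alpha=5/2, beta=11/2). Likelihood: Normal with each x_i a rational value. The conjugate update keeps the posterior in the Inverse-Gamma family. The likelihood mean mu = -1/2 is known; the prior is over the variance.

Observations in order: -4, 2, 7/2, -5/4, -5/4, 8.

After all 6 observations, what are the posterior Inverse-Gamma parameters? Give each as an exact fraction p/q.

alpha=11/2, beta=951/16

obs 1: x=-4 → posterior Inverse-Gamma(3, 93/8)
obs 2: x=2 → posterior Inverse-Gamma(7/2, 59/4)
obs 3: x=7/2 → posterior Inverse-Gamma(4, 91/4)
obs 4: x=-5/4 → posterior Inverse-Gamma(9/2, 737/32)
obs 5: x=-5/4 → posterior Inverse-Gamma(5, 373/16)
obs 6: x=8 → posterior Inverse-Gamma(11/2, 951/16)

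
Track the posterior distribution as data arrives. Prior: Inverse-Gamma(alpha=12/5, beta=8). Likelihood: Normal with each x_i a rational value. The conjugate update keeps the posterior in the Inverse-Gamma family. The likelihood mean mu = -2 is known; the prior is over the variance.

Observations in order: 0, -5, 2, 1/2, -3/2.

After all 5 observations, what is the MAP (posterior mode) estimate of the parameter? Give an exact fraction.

obs 1: x=0 → posterior Inverse-Gamma(29/10, 10)
obs 2: x=-5 → posterior Inverse-Gamma(17/5, 29/2)
obs 3: x=2 → posterior Inverse-Gamma(39/10, 45/2)
obs 4: x=1/2 → posterior Inverse-Gamma(22/5, 205/8)
obs 5: x=-3/2 → posterior Inverse-Gamma(49/10, 103/4)

515/118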